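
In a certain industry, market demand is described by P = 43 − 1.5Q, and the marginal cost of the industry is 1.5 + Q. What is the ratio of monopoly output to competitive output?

Q_m/Q_c = 0.625

The monopolist equates marginal revenue to marginal cost: 43 − 3Q = 1.5 + Q, so Q = 10.375. From demand, P = 439/16.
Under competition P = MC: 43 − 1.5Q = 1.5 + Q ⇒ Q = 16.6, P = 18.1.
Ratio Q_m/Q_c = 10.375/16.6 = 0.625.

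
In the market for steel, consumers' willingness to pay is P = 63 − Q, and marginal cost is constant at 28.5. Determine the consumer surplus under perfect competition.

Under competition P = MC = 28.5, so Q = (63 − 28.5)/1 = 34.5.
CS = ½·(63 − 28.5)·34.5 = 595.125.

CS = 595.125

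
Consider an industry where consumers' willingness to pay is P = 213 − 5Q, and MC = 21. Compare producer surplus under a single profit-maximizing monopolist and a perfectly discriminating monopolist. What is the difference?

PS rises by 1843.2

A monopolist chooses Q where MR = MC. MR = 213 − 10Q; setting this equal to 21 gives Q = 19.2 and P = 117.
PS = (117 − 21)·19.2 = 1843.2.
A perfectly discriminating monopolist sells every unit with P(Q) ≥ MC(Q), so output equals the competitive quantity Q = 38.4. Each buyer pays their reservation price, so CS = 0 and the firm captures all surplus.
PS = ½·(213 − 21)·38.4 = 3686.4.
Change in producer surplus: 3686.4 − 1843.2 = 1843.2.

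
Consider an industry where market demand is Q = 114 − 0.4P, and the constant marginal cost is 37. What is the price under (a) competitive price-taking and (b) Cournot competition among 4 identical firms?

Competition: P = 37; Cournot: P = 86.6

Inverting demand: P = 285 − 2.5Q.
Perfect competition: P = MC = 37, so 285 − 2.5Q = 37 and Q = 99.2.
Cournot with 4 identical firms: the symmetric best-response condition is 285 − 12.5q = 37. Each firm produces q = 19.84, total output Q = 79.36, price P = 86.6.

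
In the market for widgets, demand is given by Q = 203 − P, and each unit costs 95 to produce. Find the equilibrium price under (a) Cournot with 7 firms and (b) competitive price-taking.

Inverting demand: P = 203 − Q.
With 7 symmetric Cournot firms, each firm's FOC gives 203 − 8q = 95, so q = 13.5, Q = 7·13.5 = 94.5, and P = 108.5.
Under competition P = MC = 95, so Q = (203 − 95)/1 = 108.

Cournot: P = 108.5; Competition: P = 95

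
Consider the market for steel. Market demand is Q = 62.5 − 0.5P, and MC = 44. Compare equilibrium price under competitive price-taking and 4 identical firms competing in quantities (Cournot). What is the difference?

Equilibrium price rises by 16.2

Inverting demand: P = 125 − 2Q.
Under competition P = MC = 44, so Q = (125 − 44)/2 = 40.5.
Cournot with 4 identical firms: the symmetric best-response condition is 125 − 10q = 44. Each firm produces q = 8.1, total output Q = 32.4, price P = 60.2.
Change in equilibrium price: 60.2 − 44 = 16.2.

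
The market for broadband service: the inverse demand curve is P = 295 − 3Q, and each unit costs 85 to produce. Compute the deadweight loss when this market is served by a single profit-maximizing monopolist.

DWL = 1837.5

Under competition P = MC = 85, so Q = (295 − 85)/3 = 70.
A monopolist chooses Q where MR = MC. MR = 295 − 6Q; setting this equal to 85 gives Q = 35 and P = 190.
DWL is the triangle between Q = 35 and Q = 70: ½·(70 − 35)·(190 − 85) = 1837.5.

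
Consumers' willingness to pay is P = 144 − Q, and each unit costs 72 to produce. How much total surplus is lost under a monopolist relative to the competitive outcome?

DWL = 648

Competitive firms price at marginal cost: P = 72, giving Q = 72.
The monopolist equates marginal revenue to marginal cost: 144 − 2Q = 72, so Q = 36. From demand, P = 108.
DWL is the triangle between Q = 36 and Q = 72: ½·(72 − 36)·(108 − 72) = 648.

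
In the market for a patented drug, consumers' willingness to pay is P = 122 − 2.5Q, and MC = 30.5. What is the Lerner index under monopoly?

A monopolist chooses Q where MR = MC. MR = 122 − 5Q; setting this equal to 30.5 gives Q = 18.3 and P = 76.25.
Lerner index = (P − MC)/P = (76.25 − 30.5)/76.25 = 0.6.

Lerner index = 0.6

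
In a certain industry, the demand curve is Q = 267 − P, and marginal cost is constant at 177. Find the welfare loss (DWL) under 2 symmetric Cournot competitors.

DWL = 450

Inverting demand: P = 267 − Q.
Under competition P = MC = 177, so Q = (267 − 177)/1 = 90.
With 2 symmetric Cournot firms, each firm's FOC gives 267 − 3q = 177, so q = 30, Q = 2·30 = 60, and P = 207.
DWL is the triangle between Q = 60 and Q = 90: ½·(90 − 60)·(207 − 177) = 450.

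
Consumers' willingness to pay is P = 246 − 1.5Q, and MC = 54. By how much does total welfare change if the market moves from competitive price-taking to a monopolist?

Competitive firms price at marginal cost: P = 54, giving Q = 128.
CS = ½·(246 − 54)·128 = 12288; PS = (54 − 54)·128 = 0; TS = 12288.
A monopolist chooses Q where MR = MC. MR = 246 − 3Q; setting this equal to 54 gives Q = 64 and P = 150.
CS = ½·(246 − 150)·64 = 3072; PS = (150 − 54)·64 = 6144; TS = 9216.
Change in total welfare: 9216 − 12288 = −3072.

Total welfare falls by 3072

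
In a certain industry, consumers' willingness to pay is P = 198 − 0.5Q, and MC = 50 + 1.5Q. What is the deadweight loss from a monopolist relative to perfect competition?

DWL = 219.04

Under competition P = MC: 198 − 0.5Q = 50 + 1.5Q ⇒ Q = 74, P = 161.
The monopolist equates marginal revenue to marginal cost: 198 − Q = 50 + 1.5Q, so Q = 59.2. From demand, P = 168.4.
CS = ½·(198 − 161)·74 = 1369; PS = (161·74 − 50·74 − ½·1.5·74²) = 4107; TS = 5476.
CS = ½·(198 − 168.4)·59.2 = 876.16; PS = (168.4·59.2 − 50·59.2 − ½·1.5·59.2²) = 4380.8; TS = 5256.96.
DWL = 5476 − 5256.96 = 219.04.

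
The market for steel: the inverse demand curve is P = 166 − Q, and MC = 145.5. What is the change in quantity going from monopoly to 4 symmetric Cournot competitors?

Q rises by 6.15

Monopoly sets MR = MC: 166 − 2Q = 145.5 ⇒ Q = 10.25, P = 166 − 10.25 = 155.75.
Cournot with 4 identical firms: the symmetric best-response condition is 166 − 5q = 145.5. Each firm produces q = 4.1, total output Q = 16.4, price P = 149.6.
Change in quantity: 16.4 − 10.25 = 6.15.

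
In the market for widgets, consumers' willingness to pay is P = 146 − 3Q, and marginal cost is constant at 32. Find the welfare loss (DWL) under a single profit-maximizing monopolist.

DWL = 541.5

Perfect competition: P = MC = 32, so 146 − 3Q = 32 and Q = 38.
The monopolist equates marginal revenue to marginal cost: 146 − 6Q = 32, so Q = 19. From demand, P = 89.
DWL is the triangle between Q = 19 and Q = 38: ½·(38 − 19)·(89 − 32) = 541.5.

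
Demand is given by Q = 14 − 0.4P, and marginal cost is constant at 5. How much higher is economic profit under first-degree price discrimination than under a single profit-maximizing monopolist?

π rises by 90

Inverting demand: P = 35 − 2.5Q.
A monopolist chooses Q where MR = MC. MR = 35 − 5Q; setting this equal to 5 gives Q = 6 and P = 20.
Profit = (20 − 5)·6 = 90.
A perfectly discriminating monopolist sells every unit with P(Q) ≥ MC(Q), so output equals the competitive quantity Q = 12. Each buyer pays their reservation price, so CS = 0 and the firm captures all surplus.
PS equals the full surplus area, 180. Profit = 180 = 180.
Change in economic profit: 180 − 90 = 90.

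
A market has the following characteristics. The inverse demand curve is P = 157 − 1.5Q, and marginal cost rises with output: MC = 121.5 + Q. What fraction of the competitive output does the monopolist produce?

Q_m/Q_c = 0.625

The monopolist equates marginal revenue to marginal cost: 157 − 3Q = 121.5 + Q, so Q = 8.875. From demand, P = 2299/16.
Under competition P = MC: 157 − 1.5Q = 121.5 + Q ⇒ Q = 14.2, P = 135.7.
Ratio Q_m/Q_c = 8.875/14.2 = 0.625.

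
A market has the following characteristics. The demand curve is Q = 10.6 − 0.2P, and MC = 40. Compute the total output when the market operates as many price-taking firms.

Q = 2.6

Inverting demand: P = 53 − 5Q.
Perfect competition: P = MC = 40, so 53 − 5Q = 40 and Q = 2.6.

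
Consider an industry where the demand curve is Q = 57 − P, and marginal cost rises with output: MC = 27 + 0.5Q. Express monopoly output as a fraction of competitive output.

Q_m/Q_c = 0.6

Inverting demand: P = 57 − Q.
The monopolist equates marginal revenue to marginal cost: 57 − 2Q = 27 + 0.5Q, so Q = 12. From demand, P = 45.
Competitive equilibrium sets price equal to marginal cost: 57 − Q = 27 + 0.5Q, so Q = 20 and P = 37.
Ratio Q_m/Q_c = 12/20 = 0.6.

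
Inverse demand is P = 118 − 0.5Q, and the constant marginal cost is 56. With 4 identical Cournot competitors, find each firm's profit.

In a 4-firm Cournot equilibrium, symmetry and the first-order condition give q = (118 − 56)/(2.5) = 24.8. So Q = 99.2 and P = 68.4.
Each firm's profit = (68.4 − 56)·24.8 = 307.52.

π_i = 307.52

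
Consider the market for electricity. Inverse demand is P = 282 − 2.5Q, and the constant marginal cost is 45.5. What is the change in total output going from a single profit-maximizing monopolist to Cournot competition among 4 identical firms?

Q rises by 28.38

The monopolist equates marginal revenue to marginal cost: 282 − 5Q = 45.5, so Q = 47.3. From demand, P = 163.75.
With 4 symmetric Cournot firms, each firm's FOC gives 282 − 12.5q = 45.5, so q = 18.92, Q = 4·18.92 = 75.68, and P = 92.8.
Change in total output: 75.68 − 47.3 = 28.38.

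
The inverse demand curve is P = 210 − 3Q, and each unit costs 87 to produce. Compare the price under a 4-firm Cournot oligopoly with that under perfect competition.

With 4 symmetric Cournot firms, each firm's FOC gives 210 − 15q = 87, so q = 8.2, Q = 4·8.2 = 32.8, and P = 111.6.
Perfect competition: P = MC = 87, so 210 − 3Q = 87 and Q = 41.

Cournot: P = 111.6; Competition: P = 87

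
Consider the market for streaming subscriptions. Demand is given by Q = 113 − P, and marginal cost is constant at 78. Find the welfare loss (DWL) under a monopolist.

Inverting demand: P = 113 − Q.
Under competition P = MC = 78, so Q = (113 − 78)/1 = 35.
A monopolist chooses Q where MR = MC. MR = 113 − 2Q; setting this equal to 78 gives Q = 17.5 and P = 95.5.
DWL is the triangle between Q = 17.5 and Q = 35: ½·(35 − 17.5)·(95.5 − 78) = 153.125.

DWL = 153.125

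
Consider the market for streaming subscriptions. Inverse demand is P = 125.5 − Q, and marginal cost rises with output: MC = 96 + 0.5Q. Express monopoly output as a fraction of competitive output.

Monopoly sets MR = MC: 125.5 − 2Q = 96 + 0.5Q ⇒ Q = 11.8, P = 125.5 − 11.8 = 113.7.
Competitive equilibrium sets price equal to marginal cost: 125.5 − Q = 96 + 0.5Q, so Q = 59/3 and P = 635/6.
Ratio Q_m/Q_c = 11.8/(59/3) = 0.6.

Q_m/Q_c = 0.6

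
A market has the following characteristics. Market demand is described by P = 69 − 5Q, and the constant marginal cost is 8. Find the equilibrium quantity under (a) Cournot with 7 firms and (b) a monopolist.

With 7 symmetric Cournot firms, each firm's FOC gives 69 − 40q = 8, so q = 1.525, Q = 7·1.525 = 10.675, and P = 15.625.
The monopolist equates marginal revenue to marginal cost: 69 − 10Q = 8, so Q = 6.1. From demand, P = 38.5.

Cournot: Q = 10.675; Monopoly: Q = 6.1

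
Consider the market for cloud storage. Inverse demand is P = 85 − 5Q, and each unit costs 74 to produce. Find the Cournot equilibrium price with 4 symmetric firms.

Cournot with 4 identical firms: the symmetric best-response condition is 85 − 25q = 74. Each firm produces q = 0.44, total output Q = 1.76, price P = 76.2.

P = 76.2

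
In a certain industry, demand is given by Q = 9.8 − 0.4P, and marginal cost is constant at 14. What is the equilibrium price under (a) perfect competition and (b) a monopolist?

Inverting demand: P = 24.5 − 2.5Q.
Under competition P = MC = 14, so Q = (24.5 − 14)/2.5 = 4.2.
The monopolist equates marginal revenue to marginal cost: 24.5 − 5Q = 14, so Q = 2.1. From demand, P = 19.25.

Competition: P = 14; Monopoly: P = 19.25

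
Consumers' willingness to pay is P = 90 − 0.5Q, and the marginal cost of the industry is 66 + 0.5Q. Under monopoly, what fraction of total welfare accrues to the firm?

PS/TS = 0.75

The monopolist equates marginal revenue to marginal cost: 90 − Q = 66 + 0.5Q, so Q = 16. From demand, P = 82.
CS = ½·(90 − 82)·16 = 64.
PS = P·Q − VC(Q) = 82·16 − (66·16 + ½·0.5·16²) = 192.
Share captured = PS/TS = 192/256 = 0.75.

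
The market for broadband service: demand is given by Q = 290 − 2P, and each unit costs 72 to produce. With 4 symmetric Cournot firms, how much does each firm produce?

q_i = 29.2

Inverting demand: P = 145 − 0.5Q.
With 4 symmetric Cournot firms, each firm's FOC gives 145 − 2.5q = 72, so q = 29.2, Q = 4·29.2 = 116.8, and P = 86.6.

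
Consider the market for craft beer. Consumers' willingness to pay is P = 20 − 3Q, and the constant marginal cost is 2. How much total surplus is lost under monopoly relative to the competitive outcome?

DWL = 13.5

Perfect competition: P = MC = 2, so 20 − 3Q = 2 and Q = 6.
Monopoly sets MR = MC: 20 − 6Q = 2 ⇒ Q = 3, P = 20 − 3·3 = 11.
DWL is the triangle between Q = 3 and Q = 6: ½·(6 − 3)·(11 − 2) = 13.5.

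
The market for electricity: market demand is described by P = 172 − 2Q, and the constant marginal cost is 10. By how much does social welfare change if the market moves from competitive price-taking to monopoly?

Under competition P = MC = 10, so Q = (172 − 10)/2 = 81.
CS = ½·(172 − 10)·81 = 6561; PS = (10 − 10)·81 = 0; TS = 6561.
The monopolist equates marginal revenue to marginal cost: 172 − 4Q = 10, so Q = 40.5. From demand, P = 91.
CS = ½·(172 − 91)·40.5 = 1640.25; PS = (91 − 10)·40.5 = 3280.5; TS = 4920.75.
Change in social welfare: 4920.75 − 6561 = −1640.25.

TS falls by 1640.25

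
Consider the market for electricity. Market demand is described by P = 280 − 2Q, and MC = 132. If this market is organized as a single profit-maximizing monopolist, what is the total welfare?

TS = 4107

A monopolist chooses Q where MR = MC. MR = 280 − 4Q; setting this equal to 132 gives Q = 37 and P = 206.
CS = ½·(280 − 206)·37 = 1369; PS = (206 − 132)·37 = 2738; TS = 4107.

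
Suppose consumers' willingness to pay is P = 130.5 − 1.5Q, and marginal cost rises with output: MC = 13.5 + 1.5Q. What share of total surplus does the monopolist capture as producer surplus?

PS/TS = 0.75

Monopoly sets MR = MC: 130.5 − 3Q = 13.5 + 1.5Q ⇒ Q = 26, P = 130.5 − 1.5·26 = 91.5.
CS = ½·(130.5 − 91.5)·26 = 507.
PS = P·Q − VC(Q) = 91.5·26 − (13.5·26 + ½·1.5·26²) = 1521.
Share captured = PS/TS = 1521/2028 = 0.75.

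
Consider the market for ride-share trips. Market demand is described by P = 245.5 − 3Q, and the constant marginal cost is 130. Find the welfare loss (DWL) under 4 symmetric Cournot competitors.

Perfect competition: P = MC = 130, so 245.5 − 3Q = 130 and Q = 38.5.
With 4 symmetric Cournot firms, each firm's FOC gives 245.5 − 15q = 130, so q = 7.7, Q = 4·7.7 = 30.8, and P = 153.1.
DWL is the triangle between Q = 30.8 and Q = 38.5: ½·(38.5 − 30.8)·(153.1 − 130) = 88.935.

DWL = 88.935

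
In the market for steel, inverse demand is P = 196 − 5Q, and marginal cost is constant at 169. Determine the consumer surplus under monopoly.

CS = 18.225

Monopoly sets MR = MC: 196 − 10Q = 169 ⇒ Q = 2.7, P = 196 − 5·2.7 = 182.5.
CS = ½·(196 − 182.5)·2.7 = 18.225.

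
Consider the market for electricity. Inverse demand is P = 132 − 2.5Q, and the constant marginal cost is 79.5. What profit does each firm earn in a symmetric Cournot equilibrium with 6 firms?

π_i = 22.5

In a 6-firm Cournot equilibrium, symmetry and the first-order condition give q = (132 − 79.5)/(17.5) = 3. So Q = 18 and P = 87.
Each firm's profit = (87 − 79.5)·3 = 22.5.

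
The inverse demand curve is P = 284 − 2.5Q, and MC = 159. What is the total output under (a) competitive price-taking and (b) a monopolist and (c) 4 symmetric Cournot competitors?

Competition: Q = 50; Monopoly: Q = 25; Cournot: Q = 40

Under competition P = MC = 159, so Q = (284 − 159)/2.5 = 50.
A monopolist chooses Q where MR = MC. MR = 284 − 5Q; setting this equal to 159 gives Q = 25 and P = 221.5.
In a 4-firm Cournot equilibrium, symmetry and the first-order condition give q = (284 − 159)/(12.5) = 10. So Q = 40 and P = 184.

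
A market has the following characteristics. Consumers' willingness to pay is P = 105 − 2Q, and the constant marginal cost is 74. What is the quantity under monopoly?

Q = 7.75

A monopolist chooses Q where MR = MC. MR = 105 − 4Q; setting this equal to 74 gives Q = 7.75 and P = 89.5.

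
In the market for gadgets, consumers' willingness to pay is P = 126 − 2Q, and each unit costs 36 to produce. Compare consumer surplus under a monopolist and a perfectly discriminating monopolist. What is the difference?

The monopolist equates marginal revenue to marginal cost: 126 − 4Q = 36, so Q = 22.5. From demand, P = 81.
CS = ½·(126 − 81)·22.5 = 506.25.
Under first-degree price discrimination the firm charges each unit its demand price and produces up to where P = MC, i.e. Q = 45. Consumer surplus is zero; producer surplus equals total surplus.
CS = 0.
Change in consumer surplus: 0 − 506.25 = −506.25.

CS falls by 506.25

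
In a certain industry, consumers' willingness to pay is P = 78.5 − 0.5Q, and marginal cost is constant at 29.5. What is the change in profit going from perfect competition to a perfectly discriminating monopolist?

Profit rises by 2401

Perfect competition: P = MC = 29.5, so 78.5 − 0.5Q = 29.5 and Q = 98.
Profit = (29.5 − 29.5)·98 = 0.
A perfectly discriminating monopolist sells every unit with P(Q) ≥ MC(Q), so output equals the competitive quantity Q = 98. Each buyer pays their reservation price, so CS = 0 and the firm captures all surplus.
PS equals the full surplus area, 2401. Profit = 2401 = 2401.
Change in profit: 2401 − 0 = 2401.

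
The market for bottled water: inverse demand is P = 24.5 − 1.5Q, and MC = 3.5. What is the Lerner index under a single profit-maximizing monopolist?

Lerner index = 0.75

The monopolist equates marginal revenue to marginal cost: 24.5 − 3Q = 3.5, so Q = 7. From demand, P = 14.
Lerner index = (P − MC)/P = (14 − 3.5)/14 = 0.75.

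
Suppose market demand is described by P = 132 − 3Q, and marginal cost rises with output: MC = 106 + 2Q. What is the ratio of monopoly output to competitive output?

Q_m/Q_c = 0.625

Monopoly sets MR = MC: 132 − 6Q = 106 + 2Q ⇒ Q = 3.25, P = 132 − 3·3.25 = 122.25.
Under competition P = MC: 132 − 3Q = 106 + 2Q ⇒ Q = 5.2, P = 116.4.
Ratio Q_m/Q_c = 3.25/5.2 = 0.625.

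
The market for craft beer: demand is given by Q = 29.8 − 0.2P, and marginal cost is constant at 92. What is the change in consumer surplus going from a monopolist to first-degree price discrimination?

Consumer surplus falls by 81.225

Inverting demand: P = 149 − 5Q.
Monopoly sets MR = MC: 149 − 10Q = 92 ⇒ Q = 5.7, P = 149 − 5·5.7 = 120.5.
CS = ½·(149 − 120.5)·5.7 = 81.225.
Under first-degree price discrimination the firm charges each unit its demand price and produces up to where P = MC, i.e. Q = 11.4. Consumer surplus is zero; producer surplus equals total surplus.
CS = 0.
Change in consumer surplus: 0 − 81.225 = −81.225.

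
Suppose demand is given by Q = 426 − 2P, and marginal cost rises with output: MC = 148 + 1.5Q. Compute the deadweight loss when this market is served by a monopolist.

DWL = 42.25

Inverting demand: P = 213 − 0.5Q.
Under competition P = MC: 213 − 0.5Q = 148 + 1.5Q ⇒ Q = 32.5, P = 196.75.
A monopolist chooses Q where MR = MC. MR = 213 − Q; setting this equal to 148 + 1.5Q gives Q = 26 and P = 200.
CS = ½·(213 − 196.75)·32.5 = 4225/16; PS = (196.75·32.5 − 148·32.5 − ½·1.5·32.5²) = 12675/16; TS = 1056.25.
CS = ½·(213 − 200)·26 = 169; PS = (200·26 − 148·26 − ½·1.5·26²) = 845; TS = 1014.
DWL = 1056.25 − 1014 = 42.25.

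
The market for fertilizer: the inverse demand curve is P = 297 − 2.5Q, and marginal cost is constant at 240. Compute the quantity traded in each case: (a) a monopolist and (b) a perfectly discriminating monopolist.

Monopoly: Q = 11.4; Perfect PD: Q = 22.8

Monopoly sets MR = MC: 297 − 5Q = 240 ⇒ Q = 11.4, P = 297 − 2.5·11.4 = 268.5.
A perfectly discriminating monopolist sells every unit with P(Q) ≥ MC(Q), so output equals the competitive quantity Q = 22.8. Each buyer pays their reservation price, so CS = 0 and the firm captures all surplus.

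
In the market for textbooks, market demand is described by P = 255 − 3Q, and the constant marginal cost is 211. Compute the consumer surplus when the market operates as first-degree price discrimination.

CS = 0

With perfect price discrimination, output is the efficient level Q = 44/3 (where demand meets MC), but every buyer pays their willingness to pay: CS = 0 and PS = total surplus.
CS = 0.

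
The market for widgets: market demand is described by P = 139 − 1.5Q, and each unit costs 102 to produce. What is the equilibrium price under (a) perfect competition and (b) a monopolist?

Competitive firms price at marginal cost: P = 102, giving Q = 74/3.
A monopolist chooses Q where MR = MC. MR = 139 − 3Q; setting this equal to 102 gives Q = 37/3 and P = 120.5.

Competition: P = 102; Monopoly: P = 120.5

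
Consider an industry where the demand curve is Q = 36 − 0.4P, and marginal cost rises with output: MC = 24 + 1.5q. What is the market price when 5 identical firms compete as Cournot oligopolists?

P = 40

Inverting demand: P = 90 − 2.5Q.
Cournot with 5 identical firms: the symmetric best-response condition is 90 − 15q = 24 + 1.5q. Each firm produces q = 4, total output Q = 20, price P = 40.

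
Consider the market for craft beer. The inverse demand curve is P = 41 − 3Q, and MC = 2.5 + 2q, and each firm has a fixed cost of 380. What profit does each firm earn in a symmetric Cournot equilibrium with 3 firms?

π_i = −349.75

In a 3-firm Cournot equilibrium, symmetry and the first-order condition give q = (41 − 2.5)/(14) = 2.75. So Q = 8.25 and P = 16.25.
Each firm's profit = 16.25·2.75 − (2.5·2.75 + ½·2·2.75²) − 380 = −349.75.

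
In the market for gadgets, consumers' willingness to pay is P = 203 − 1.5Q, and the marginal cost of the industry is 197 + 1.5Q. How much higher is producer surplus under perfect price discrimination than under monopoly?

PS rises by 2

The monopolist equates marginal revenue to marginal cost: 203 − 3Q = 197 + 1.5Q, so Q = 4/3. From demand, P = 201.
PS = P·Q − VC(Q) = 201·4/3 − (197·4/3 + ½·1.5·(4/3)²) = 4.
Under first-degree price discrimination the firm charges each unit its demand price and produces up to where P = MC, i.e. Q = 2. Consumer surplus is zero; producer surplus equals total surplus.
PS = ½·(203 − 197)·2 = 6.
Change in producer surplus: 6 − 4 = 2.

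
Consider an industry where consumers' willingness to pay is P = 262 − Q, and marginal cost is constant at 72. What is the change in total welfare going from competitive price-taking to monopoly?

TS falls by 4512.5

Competitive firms price at marginal cost: P = 72, giving Q = 190.
CS = ½·(262 − 72)·190 = 18050; PS = (72 − 72)·190 = 0; TS = 18050.
The monopolist equates marginal revenue to marginal cost: 262 − 2Q = 72, so Q = 95. From demand, P = 167.
CS = ½·(262 − 167)·95 = 4512.5; PS = (167 − 72)·95 = 9025; TS = 13537.5.
Change in total welfare: 13537.5 − 18050 = −4512.5.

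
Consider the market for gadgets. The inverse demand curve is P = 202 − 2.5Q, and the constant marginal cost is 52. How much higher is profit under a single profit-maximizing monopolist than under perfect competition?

Competitive firms price at marginal cost: P = 52, giving Q = 60.
Profit = (52 − 52)·60 = 0.
The monopolist equates marginal revenue to marginal cost: 202 − 5Q = 52, so Q = 30. From demand, P = 127.
Profit = (127 − 52)·30 = 2250.
Change in profit: 2250 − 0 = 2250.

π rises by 2250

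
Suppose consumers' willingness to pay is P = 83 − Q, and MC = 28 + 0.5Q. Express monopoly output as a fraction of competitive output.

Q_m/Q_c = 0.6

A monopolist chooses Q where MR = MC. MR = 83 − 2Q; setting this equal to 28 + 0.5Q gives Q = 22 and P = 61.
Under competition P = MC: 83 − Q = 28 + 0.5Q ⇒ Q = 110/3, P = 139/3.
Ratio Q_m/Q_c = 22/(110/3) = 0.6.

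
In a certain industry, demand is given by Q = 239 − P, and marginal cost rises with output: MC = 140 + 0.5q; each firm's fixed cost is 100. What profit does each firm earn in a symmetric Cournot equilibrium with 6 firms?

Inverting demand: P = 239 − Q.
With 6 symmetric Cournot firms, each firm's FOC gives 239 − 7q = 140 + 0.5q, so q = 13.2, Q = 6·13.2 = 79.2, and P = 159.8.
Each firm's profit = 159.8·13.2 − (140·13.2 + ½·0.5·13.2²) − 100 = 117.8.

π_i = 117.8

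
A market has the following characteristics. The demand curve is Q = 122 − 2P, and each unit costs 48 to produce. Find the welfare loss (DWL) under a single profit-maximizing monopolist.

Inverting demand: P = 61 − 0.5Q.
Under competition P = MC = 48, so Q = (61 − 48)/0.5 = 26.
The monopolist equates marginal revenue to marginal cost: 61 − Q = 48, so Q = 13. From demand, P = 54.5.
DWL is the triangle between Q = 13 and Q = 26: ½·(26 − 13)·(54.5 − 48) = 42.25.

DWL = 42.25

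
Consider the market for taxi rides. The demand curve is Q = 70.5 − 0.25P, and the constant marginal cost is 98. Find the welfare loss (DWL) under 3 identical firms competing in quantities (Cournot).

DWL = 264.5

Inverting demand: P = 282 − 4Q.
Competitive firms price at marginal cost: P = 98, giving Q = 46.
With 3 symmetric Cournot firms, each firm's FOC gives 282 − 16q = 98, so q = 11.5, Q = 3·11.5 = 34.5, and P = 144.
DWL is the triangle between Q = 34.5 and Q = 46: ½·(46 − 34.5)·(144 − 98) = 264.5.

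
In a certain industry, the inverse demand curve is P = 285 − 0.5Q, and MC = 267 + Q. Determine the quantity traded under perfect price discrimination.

With perfect price discrimination, output is the efficient level Q = 12 (where demand meets MC), but every buyer pays their willingness to pay: CS = 0 and PS = total surplus.

Q = 12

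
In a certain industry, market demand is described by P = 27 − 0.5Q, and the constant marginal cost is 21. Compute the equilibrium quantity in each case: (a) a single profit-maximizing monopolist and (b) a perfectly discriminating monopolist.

Monopoly: Q = 6; Perfect PD: Q = 12

The monopolist equates marginal revenue to marginal cost: 27 − Q = 21, so Q = 6. From demand, P = 24.
With perfect price discrimination, output is the efficient level Q = 12 (where demand meets MC), but every buyer pays their willingness to pay: CS = 0 and PS = total surplus.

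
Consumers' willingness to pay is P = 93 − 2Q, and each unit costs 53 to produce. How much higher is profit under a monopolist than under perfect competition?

Profit rises by 200

Under competition P = MC = 53, so Q = (93 − 53)/2 = 20.
Profit = (53 − 53)·20 = 0.
Monopoly sets MR = MC: 93 − 4Q = 53 ⇒ Q = 10, P = 93 − 2·10 = 73.
Profit = (73 − 53)·10 = 200.
Change in profit: 200 − 0 = 200.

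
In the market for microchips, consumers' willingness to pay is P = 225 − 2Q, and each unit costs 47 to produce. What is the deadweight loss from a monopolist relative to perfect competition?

Competitive firms price at marginal cost: P = 47, giving Q = 89.
The monopolist equates marginal revenue to marginal cost: 225 − 4Q = 47, so Q = 44.5. From demand, P = 136.
DWL is the triangle between Q = 44.5 and Q = 89: ½·(89 − 44.5)·(136 − 47) = 1980.25.

DWL = 1980.25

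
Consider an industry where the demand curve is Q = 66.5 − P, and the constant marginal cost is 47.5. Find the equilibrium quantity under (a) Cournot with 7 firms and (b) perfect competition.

Cournot: Q = 16.625; Competition: Q = 19

Inverting demand: P = 66.5 − Q.
With 7 symmetric Cournot firms, each firm's FOC gives 66.5 − 8q = 47.5, so q = 2.375, Q = 7·2.375 = 16.625, and P = 49.875.
Perfect competition: P = MC = 47.5, so 66.5 − Q = 47.5 and Q = 19.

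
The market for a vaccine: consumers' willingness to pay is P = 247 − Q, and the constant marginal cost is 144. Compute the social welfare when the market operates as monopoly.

TS = 3978.375

A monopolist chooses Q where MR = MC. MR = 247 − 2Q; setting this equal to 144 gives Q = 51.5 and P = 195.5.
CS = ½·(247 − 195.5)·51.5 = 1326.125; PS = (195.5 − 144)·51.5 = 2652.25; TS = 3978.375.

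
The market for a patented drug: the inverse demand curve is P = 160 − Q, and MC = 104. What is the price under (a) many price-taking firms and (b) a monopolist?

Competition: P = 104; Monopoly: P = 132

Competitive firms price at marginal cost: P = 104, giving Q = 56.
A monopolist chooses Q where MR = MC. MR = 160 − 2Q; setting this equal to 104 gives Q = 28 and P = 132.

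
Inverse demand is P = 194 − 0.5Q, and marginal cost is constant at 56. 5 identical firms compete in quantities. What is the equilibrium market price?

P = 79

In a 5-firm Cournot equilibrium, symmetry and the first-order condition give q = (194 − 56)/(3) = 46. So Q = 230 and P = 79.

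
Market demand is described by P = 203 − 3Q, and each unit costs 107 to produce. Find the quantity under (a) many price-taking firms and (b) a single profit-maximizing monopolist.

Competition: Q = 32; Monopoly: Q = 16

Competitive firms price at marginal cost: P = 107, giving Q = 32.
Monopoly sets MR = MC: 203 − 6Q = 107 ⇒ Q = 16, P = 203 − 3·16 = 155.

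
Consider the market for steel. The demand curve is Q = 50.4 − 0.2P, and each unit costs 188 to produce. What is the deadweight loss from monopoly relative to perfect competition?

DWL = 102.4

Inverting demand: P = 252 − 5Q.
Competitive firms price at marginal cost: P = 188, giving Q = 12.8.
The monopolist equates marginal revenue to marginal cost: 252 − 10Q = 188, so Q = 6.4. From demand, P = 220.
DWL is the triangle between Q = 6.4 and Q = 12.8: ½·(12.8 − 6.4)·(220 − 188) = 102.4.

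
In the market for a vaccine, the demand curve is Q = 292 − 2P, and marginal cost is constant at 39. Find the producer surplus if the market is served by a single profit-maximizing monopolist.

Inverting demand: P = 146 − 0.5Q.
Monopoly sets MR = MC: 146 − Q = 39 ⇒ Q = 107, P = 146 − 0.5·107 = 92.5.
PS = (92.5 − 39)·107 = 5724.5.

PS = 5724.5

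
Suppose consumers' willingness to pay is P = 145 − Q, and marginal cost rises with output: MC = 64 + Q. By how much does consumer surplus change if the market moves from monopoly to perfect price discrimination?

Consumer surplus falls by 364.5

A monopolist chooses Q where MR = MC. MR = 145 − 2Q; setting this equal to 64 + Q gives Q = 27 and P = 118.
CS = ½·(145 − 118)·27 = 364.5.
With perfect price discrimination, output is the efficient level Q = 40.5 (where demand meets MC), but every buyer pays their willingness to pay: CS = 0 and PS = total surplus.
CS = 0.
Change in consumer surplus: 0 − 364.5 = −364.5.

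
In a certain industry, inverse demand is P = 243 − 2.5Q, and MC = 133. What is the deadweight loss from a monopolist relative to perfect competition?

DWL = 605

Under competition P = MC = 133, so Q = (243 − 133)/2.5 = 44.
The monopolist equates marginal revenue to marginal cost: 243 − 5Q = 133, so Q = 22. From demand, P = 188.
DWL is the triangle between Q = 22 and Q = 44: ½·(44 − 22)·(188 − 133) = 605.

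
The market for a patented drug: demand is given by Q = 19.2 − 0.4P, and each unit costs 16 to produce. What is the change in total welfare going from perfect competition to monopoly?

TS falls by 51.2

Inverting demand: P = 48 − 2.5Q.
Competitive firms price at marginal cost: P = 16, giving Q = 12.8.
CS = ½·(48 − 16)·12.8 = 204.8; PS = (16 − 16)·12.8 = 0; TS = 204.8.
The monopolist equates marginal revenue to marginal cost: 48 − 5Q = 16, so Q = 6.4. From demand, P = 32.
CS = ½·(48 − 32)·6.4 = 51.2; PS = (32 − 16)·6.4 = 102.4; TS = 153.6.
Change in total welfare: 153.6 − 204.8 = −51.2.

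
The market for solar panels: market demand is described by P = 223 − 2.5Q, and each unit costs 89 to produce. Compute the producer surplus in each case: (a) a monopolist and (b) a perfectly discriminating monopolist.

A monopolist chooses Q where MR = MC. MR = 223 − 5Q; setting this equal to 89 gives Q = 26.8 and P = 156.
PS = (156 − 89)·26.8 = 1795.6.
With perfect price discrimination, output is the efficient level Q = 53.6 (where demand meets MC), but every buyer pays their willingness to pay: CS = 0 and PS = total surplus.
PS = ½·(223 − 89)·53.6 = 3591.2.

Monopoly: PS = 1795.6; Perfect PD: PS = 3591.2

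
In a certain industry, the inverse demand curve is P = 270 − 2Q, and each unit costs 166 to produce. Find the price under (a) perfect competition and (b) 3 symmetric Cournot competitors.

Competition: P = 166; Cournot: P = 192

Under competition P = MC = 166, so Q = (270 − 166)/2 = 52.
Cournot with 3 identical firms: the symmetric best-response condition is 270 − 8q = 166. Each firm produces q = 13, total output Q = 39, price P = 192.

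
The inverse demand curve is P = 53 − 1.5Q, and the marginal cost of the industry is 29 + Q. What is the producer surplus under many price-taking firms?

PS = 46.08

Competitive equilibrium sets price equal to marginal cost: 53 − 1.5Q = 29 + Q, so Q = 9.6 and P = 38.6.
PS = P·Q − VC(Q) = 38.6·9.6 − (29·9.6 + ½·1·9.6²) = 46.08.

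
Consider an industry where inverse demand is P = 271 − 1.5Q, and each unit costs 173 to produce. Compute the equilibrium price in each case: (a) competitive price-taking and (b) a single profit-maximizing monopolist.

Perfect competition: P = MC = 173, so 271 − 1.5Q = 173 and Q = 196/3.
A monopolist chooses Q where MR = MC. MR = 271 − 3Q; setting this equal to 173 gives Q = 98/3 and P = 222.

Competition: P = 173; Monopoly: P = 222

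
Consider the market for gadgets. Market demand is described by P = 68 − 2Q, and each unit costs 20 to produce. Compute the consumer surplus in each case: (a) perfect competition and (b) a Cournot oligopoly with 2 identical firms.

Under competition P = MC = 20, so Q = (68 − 20)/2 = 24.
CS = ½·(68 − 20)·24 = 576.
Cournot with 2 identical firms: the symmetric best-response condition is 68 − 6q = 20. Each firm produces q = 8, total output Q = 16, price P = 36.
CS = ½·(68 − 36)·16 = 256.

Competition: CS = 576; Cournot: CS = 256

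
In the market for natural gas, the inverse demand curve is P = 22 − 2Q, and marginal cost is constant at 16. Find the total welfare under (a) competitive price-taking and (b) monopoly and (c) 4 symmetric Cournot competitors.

Perfect competition: P = MC = 16, so 22 − 2Q = 16 and Q = 3.
CS = ½·(22 − 16)·3 = 9; PS = (16 − 16)·3 = 0; TS = 9.
A monopolist chooses Q where MR = MC. MR = 22 − 4Q; setting this equal to 16 gives Q = 1.5 and P = 19.
CS = ½·(22 − 19)·1.5 = 2.25; PS = (19 − 16)·1.5 = 4.5; TS = 6.75.
Cournot with 4 identical firms: the symmetric best-response condition is 22 − 10q = 16. Each firm produces q = 0.6, total output Q = 2.4, price P = 17.2.
CS = ½·(22 − 17.2)·2.4 = 5.76; PS = (17.2 − 16)·2.4 = 2.88; TS = 8.64.

Competition: TS = 9; Monopoly: TS = 6.75; Cournot: TS = 8.64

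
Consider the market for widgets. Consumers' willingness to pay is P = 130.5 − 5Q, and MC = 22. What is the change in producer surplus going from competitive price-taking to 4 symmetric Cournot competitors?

Under competition P = MC = 22, so Q = (130.5 − 22)/5 = 21.7.
PS = (22 − 22)·21.7 = 0.
In a 4-firm Cournot equilibrium, symmetry and the first-order condition give q = (130.5 − 22)/(25) = 4.34. So Q = 17.36 and P = 43.7.
PS = (43.7 − 22)·17.36 = 376.712.
Change in producer surplus: 376.712 − 0 = 376.712.

Producer surplus rises by 376.712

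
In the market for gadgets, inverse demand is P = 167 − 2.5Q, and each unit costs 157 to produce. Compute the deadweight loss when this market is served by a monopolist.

Competitive firms price at marginal cost: P = 157, giving Q = 4.
A monopolist chooses Q where MR = MC. MR = 167 − 5Q; setting this equal to 157 gives Q = 2 and P = 162.
DWL is the triangle between Q = 2 and Q = 4: ½·(4 − 2)·(162 − 157) = 5.

DWL = 5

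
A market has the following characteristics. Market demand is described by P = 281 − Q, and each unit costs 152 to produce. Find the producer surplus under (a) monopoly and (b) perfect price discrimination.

Monopoly: PS = 4160.25; Perfect PD: PS = 8320.5

The monopolist equates marginal revenue to marginal cost: 281 − 2Q = 152, so Q = 64.5. From demand, P = 216.5.
PS = (216.5 − 152)·64.5 = 4160.25.
A perfectly discriminating monopolist sells every unit with P(Q) ≥ MC(Q), so output equals the competitive quantity Q = 129. Each buyer pays their reservation price, so CS = 0 and the firm captures all surplus.
PS = ½·(281 − 152)·129 = 8320.5.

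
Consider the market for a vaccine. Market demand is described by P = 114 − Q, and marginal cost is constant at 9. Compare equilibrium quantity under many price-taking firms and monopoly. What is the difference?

Equilibrium quantity falls by 52.5

Competitive firms price at marginal cost: P = 9, giving Q = 105.
The monopolist equates marginal revenue to marginal cost: 114 − 2Q = 9, so Q = 52.5. From demand, P = 61.5.
Change in equilibrium quantity: 52.5 − 105 = −52.5.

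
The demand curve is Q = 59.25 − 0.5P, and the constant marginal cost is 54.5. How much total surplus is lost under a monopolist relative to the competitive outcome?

DWL = 256

Inverting demand: P = 118.5 − 2Q.
Competitive firms price at marginal cost: P = 54.5, giving Q = 32.
A monopolist chooses Q where MR = MC. MR = 118.5 − 4Q; setting this equal to 54.5 gives Q = 16 and P = 86.5.
DWL is the triangle between Q = 16 and Q = 32: ½·(32 − 16)·(86.5 − 54.5) = 256.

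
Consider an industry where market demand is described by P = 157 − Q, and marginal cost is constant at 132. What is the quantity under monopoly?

Q = 12.5

The monopolist equates marginal revenue to marginal cost: 157 − 2Q = 132, so Q = 12.5. From demand, P = 144.5.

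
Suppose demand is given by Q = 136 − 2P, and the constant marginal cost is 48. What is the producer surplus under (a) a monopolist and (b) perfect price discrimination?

Inverting demand: P = 68 − 0.5Q.
Monopoly sets MR = MC: 68 − Q = 48 ⇒ Q = 20, P = 68 − 0.5·20 = 58.
PS = (58 − 48)·20 = 200.
A perfectly discriminating monopolist sells every unit with P(Q) ≥ MC(Q), so output equals the competitive quantity Q = 40. Each buyer pays their reservation price, so CS = 0 and the firm captures all surplus.
PS = ½·(68 − 48)·40 = 400.

Monopoly: PS = 200; Perfect PD: PS = 400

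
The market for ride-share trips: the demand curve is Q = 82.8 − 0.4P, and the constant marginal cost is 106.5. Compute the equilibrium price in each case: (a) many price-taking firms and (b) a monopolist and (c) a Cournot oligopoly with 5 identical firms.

Competition: P = 106.5; Monopoly: P = 156.75; Cournot: P = 123.25

Inverting demand: P = 207 − 2.5Q.
Perfect competition: P = MC = 106.5, so 207 − 2.5Q = 106.5 and Q = 40.2.
The monopolist equates marginal revenue to marginal cost: 207 − 5Q = 106.5, so Q = 20.1. From demand, P = 156.75.
With 5 symmetric Cournot firms, each firm's FOC gives 207 − 15q = 106.5, so q = 6.7, Q = 5·6.7 = 33.5, and P = 123.25.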